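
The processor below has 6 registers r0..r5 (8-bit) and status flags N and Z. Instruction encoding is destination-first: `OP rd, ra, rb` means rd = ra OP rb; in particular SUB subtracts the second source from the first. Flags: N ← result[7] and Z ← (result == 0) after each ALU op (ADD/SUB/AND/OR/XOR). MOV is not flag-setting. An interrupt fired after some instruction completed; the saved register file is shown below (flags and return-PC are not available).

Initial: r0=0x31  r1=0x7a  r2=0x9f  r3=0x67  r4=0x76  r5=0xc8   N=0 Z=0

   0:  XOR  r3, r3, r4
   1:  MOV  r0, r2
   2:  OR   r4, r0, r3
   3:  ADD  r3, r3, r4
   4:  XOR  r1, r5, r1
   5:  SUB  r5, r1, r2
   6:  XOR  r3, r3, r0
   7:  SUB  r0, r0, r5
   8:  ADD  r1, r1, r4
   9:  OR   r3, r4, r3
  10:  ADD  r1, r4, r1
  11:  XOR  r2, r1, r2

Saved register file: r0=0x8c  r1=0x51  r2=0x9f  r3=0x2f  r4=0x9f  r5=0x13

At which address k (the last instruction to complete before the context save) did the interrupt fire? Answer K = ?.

after  0: r0=0x31 r1=0x7a r2=0x9f r3=0x11 r4=0x76 r5=0xc8  N=0 Z=0
after  1: r0=0x9f r1=0x7a r2=0x9f r3=0x11 r4=0x76 r5=0xc8  N=0 Z=0
after  2: r0=0x9f r1=0x7a r2=0x9f r3=0x11 r4=0x9f r5=0xc8  N=1 Z=0
after  3: r0=0x9f r1=0x7a r2=0x9f r3=0xb0 r4=0x9f r5=0xc8  N=1 Z=0
after  4: r0=0x9f r1=0xb2 r2=0x9f r3=0xb0 r4=0x9f r5=0xc8  N=1 Z=0
after  5: r0=0x9f r1=0xb2 r2=0x9f r3=0xb0 r4=0x9f r5=0x13  N=0 Z=0
after  6: r0=0x9f r1=0xb2 r2=0x9f r3=0x2f r4=0x9f r5=0x13  N=0 Z=0
after  7: r0=0x8c r1=0xb2 r2=0x9f r3=0x2f r4=0x9f r5=0x13  N=1 Z=0
after  8: r0=0x8c r1=0x51 r2=0x9f r3=0x2f r4=0x9f r5=0x13  N=0 Z=0
-- IRQ taken; context saved, return-PC = 9 --

K = 8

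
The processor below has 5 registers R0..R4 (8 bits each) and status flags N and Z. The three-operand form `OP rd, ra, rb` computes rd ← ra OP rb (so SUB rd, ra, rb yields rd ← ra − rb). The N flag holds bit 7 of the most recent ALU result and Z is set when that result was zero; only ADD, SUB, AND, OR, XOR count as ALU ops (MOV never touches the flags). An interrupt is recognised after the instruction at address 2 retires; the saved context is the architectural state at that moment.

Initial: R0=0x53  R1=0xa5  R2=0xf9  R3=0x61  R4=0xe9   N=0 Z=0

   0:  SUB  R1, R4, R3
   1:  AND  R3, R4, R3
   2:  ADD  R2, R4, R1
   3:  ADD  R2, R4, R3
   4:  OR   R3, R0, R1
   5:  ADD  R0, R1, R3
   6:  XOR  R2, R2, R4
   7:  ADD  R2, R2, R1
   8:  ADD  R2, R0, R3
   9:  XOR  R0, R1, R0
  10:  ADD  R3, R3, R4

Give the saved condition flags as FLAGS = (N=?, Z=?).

FLAGS = (N=0, Z=0)

after  0: R0=0x53 R1=0x88 R2=0xf9 R3=0x61 R4=0xe9  N=1 Z=0
after  1: R0=0x53 R1=0x88 R2=0xf9 R3=0x61 R4=0xe9  N=0 Z=0
after  2: R0=0x53 R1=0x88 R2=0x71 R3=0x61 R4=0xe9  N=0 Z=0
-- IRQ taken; context saved, return-PC = 3 --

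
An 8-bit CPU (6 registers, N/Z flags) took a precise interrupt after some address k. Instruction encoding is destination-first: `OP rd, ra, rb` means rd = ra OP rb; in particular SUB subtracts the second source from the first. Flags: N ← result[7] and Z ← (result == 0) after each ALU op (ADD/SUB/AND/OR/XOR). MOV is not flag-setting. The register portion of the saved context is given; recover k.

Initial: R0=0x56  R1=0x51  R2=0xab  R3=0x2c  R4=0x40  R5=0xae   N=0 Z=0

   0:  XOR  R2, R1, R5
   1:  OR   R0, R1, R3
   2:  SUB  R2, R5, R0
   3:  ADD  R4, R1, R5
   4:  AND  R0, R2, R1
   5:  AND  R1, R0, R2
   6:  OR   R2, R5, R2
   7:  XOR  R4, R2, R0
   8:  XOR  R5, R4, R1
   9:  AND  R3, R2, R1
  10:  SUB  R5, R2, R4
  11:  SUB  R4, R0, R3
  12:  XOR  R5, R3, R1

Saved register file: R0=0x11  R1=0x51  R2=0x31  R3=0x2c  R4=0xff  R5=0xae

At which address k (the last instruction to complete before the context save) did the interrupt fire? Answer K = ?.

K = 4

after  0: R0=0x56 R1=0x51 R2=0xff R3=0x2c R4=0x40 R5=0xae  N=1 Z=0
after  1: R0=0x7d R1=0x51 R2=0xff R3=0x2c R4=0x40 R5=0xae  N=0 Z=0
after  2: R0=0x7d R1=0x51 R2=0x31 R3=0x2c R4=0x40 R5=0xae  N=0 Z=0
after  3: R0=0x7d R1=0x51 R2=0x31 R3=0x2c R4=0xff R5=0xae  N=1 Z=0
after  4: R0=0x11 R1=0x51 R2=0x31 R3=0x2c R4=0xff R5=0xae  N=0 Z=0
-- IRQ taken; context saved, return-PC = 5 --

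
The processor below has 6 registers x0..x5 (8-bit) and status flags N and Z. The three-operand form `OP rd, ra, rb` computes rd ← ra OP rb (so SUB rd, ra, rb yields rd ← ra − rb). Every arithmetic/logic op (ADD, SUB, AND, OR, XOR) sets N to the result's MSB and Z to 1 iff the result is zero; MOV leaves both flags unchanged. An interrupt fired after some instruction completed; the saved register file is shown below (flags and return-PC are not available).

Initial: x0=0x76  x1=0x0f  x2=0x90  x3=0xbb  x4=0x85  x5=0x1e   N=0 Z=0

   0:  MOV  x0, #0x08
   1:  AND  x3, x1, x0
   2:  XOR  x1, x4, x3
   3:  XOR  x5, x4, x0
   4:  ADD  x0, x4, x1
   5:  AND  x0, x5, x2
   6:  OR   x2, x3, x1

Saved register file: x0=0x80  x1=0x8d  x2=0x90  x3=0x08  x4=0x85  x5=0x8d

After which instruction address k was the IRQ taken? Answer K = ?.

after  0: x0=0x08 x1=0x0f x2=0x90 x3=0xbb x4=0x85 x5=0x1e  N=0 Z=0
after  1: x0=0x08 x1=0x0f x2=0x90 x3=0x08 x4=0x85 x5=0x1e  N=0 Z=0
after  2: x0=0x08 x1=0x8d x2=0x90 x3=0x08 x4=0x85 x5=0x1e  N=1 Z=0
after  3: x0=0x08 x1=0x8d x2=0x90 x3=0x08 x4=0x85 x5=0x8d  N=1 Z=0
after  4: x0=0x12 x1=0x8d x2=0x90 x3=0x08 x4=0x85 x5=0x8d  N=0 Z=0
after  5: x0=0x80 x1=0x8d x2=0x90 x3=0x08 x4=0x85 x5=0x8d  N=1 Z=0
-- IRQ taken; context saved, return-PC = 6 --

K = 5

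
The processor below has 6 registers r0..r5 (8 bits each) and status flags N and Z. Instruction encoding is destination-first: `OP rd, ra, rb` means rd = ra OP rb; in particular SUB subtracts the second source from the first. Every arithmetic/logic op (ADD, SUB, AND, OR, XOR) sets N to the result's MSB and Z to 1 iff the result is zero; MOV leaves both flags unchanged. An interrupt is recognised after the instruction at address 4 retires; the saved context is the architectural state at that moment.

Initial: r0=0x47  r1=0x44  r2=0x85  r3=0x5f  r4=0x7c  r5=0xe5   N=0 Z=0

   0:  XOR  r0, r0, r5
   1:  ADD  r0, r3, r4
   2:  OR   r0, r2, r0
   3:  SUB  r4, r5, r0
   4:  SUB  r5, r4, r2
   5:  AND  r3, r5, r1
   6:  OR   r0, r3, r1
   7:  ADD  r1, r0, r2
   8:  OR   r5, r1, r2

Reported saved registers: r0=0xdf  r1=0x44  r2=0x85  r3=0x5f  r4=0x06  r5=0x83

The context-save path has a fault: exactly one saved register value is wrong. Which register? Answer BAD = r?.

BAD = r5

after  0: r0=0xa2 r1=0x44 r2=0x85 r3=0x5f r4=0x7c r5=0xe5  N=1 Z=0
after  1: r0=0xdb r1=0x44 r2=0x85 r3=0x5f r4=0x7c r5=0xe5  N=1 Z=0
after  2: r0=0xdf r1=0x44 r2=0x85 r3=0x5f r4=0x7c r5=0xe5  N=1 Z=0
after  3: r0=0xdf r1=0x44 r2=0x85 r3=0x5f r4=0x06 r5=0xe5  N=0 Z=0
after  4: r0=0xdf r1=0x44 r2=0x85 r3=0x5f r4=0x06 r5=0x81  N=1 Z=0
-- IRQ taken; context saved, return-PC = 5 --
mismatch: r5: reported 0x83 vs actual 0x81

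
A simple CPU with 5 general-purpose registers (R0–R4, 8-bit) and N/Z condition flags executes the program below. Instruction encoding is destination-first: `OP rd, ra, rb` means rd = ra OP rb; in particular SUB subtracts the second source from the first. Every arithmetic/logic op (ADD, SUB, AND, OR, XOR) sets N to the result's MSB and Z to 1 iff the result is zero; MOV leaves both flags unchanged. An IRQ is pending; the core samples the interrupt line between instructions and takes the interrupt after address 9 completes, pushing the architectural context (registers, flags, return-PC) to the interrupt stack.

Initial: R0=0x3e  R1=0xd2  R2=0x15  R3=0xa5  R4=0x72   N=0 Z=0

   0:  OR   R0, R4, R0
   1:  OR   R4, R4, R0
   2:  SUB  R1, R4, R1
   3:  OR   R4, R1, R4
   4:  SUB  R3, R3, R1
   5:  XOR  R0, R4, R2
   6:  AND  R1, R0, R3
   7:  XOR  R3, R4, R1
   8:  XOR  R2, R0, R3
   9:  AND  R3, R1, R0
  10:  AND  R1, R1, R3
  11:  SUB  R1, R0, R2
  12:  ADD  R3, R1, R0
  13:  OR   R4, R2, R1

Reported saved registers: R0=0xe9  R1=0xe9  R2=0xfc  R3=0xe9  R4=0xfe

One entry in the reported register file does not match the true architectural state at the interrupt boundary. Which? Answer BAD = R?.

BAD = R0

after  0: R0=0x7e R1=0xd2 R2=0x15 R3=0xa5 R4=0x72  N=0 Z=0
after  1: R0=0x7e R1=0xd2 R2=0x15 R3=0xa5 R4=0x7e  N=0 Z=0
after  2: R0=0x7e R1=0xac R2=0x15 R3=0xa5 R4=0x7e  N=1 Z=0
after  3: R0=0x7e R1=0xac R2=0x15 R3=0xa5 R4=0xfe  N=1 Z=0
after  4: R0=0x7e R1=0xac R2=0x15 R3=0xf9 R4=0xfe  N=1 Z=0
after  5: R0=0xeb R1=0xac R2=0x15 R3=0xf9 R4=0xfe  N=1 Z=0
after  6: R0=0xeb R1=0xe9 R2=0x15 R3=0xf9 R4=0xfe  N=1 Z=0
after  7: R0=0xeb R1=0xe9 R2=0x15 R3=0x17 R4=0xfe  N=0 Z=0
after  8: R0=0xeb R1=0xe9 R2=0xfc R3=0x17 R4=0xfe  N=1 Z=0
after  9: R0=0xeb R1=0xe9 R2=0xfc R3=0xe9 R4=0xfe  N=1 Z=0
-- IRQ taken; context saved, return-PC = 10 --
mismatch: R0: reported 0xe9 vs actual 0xeb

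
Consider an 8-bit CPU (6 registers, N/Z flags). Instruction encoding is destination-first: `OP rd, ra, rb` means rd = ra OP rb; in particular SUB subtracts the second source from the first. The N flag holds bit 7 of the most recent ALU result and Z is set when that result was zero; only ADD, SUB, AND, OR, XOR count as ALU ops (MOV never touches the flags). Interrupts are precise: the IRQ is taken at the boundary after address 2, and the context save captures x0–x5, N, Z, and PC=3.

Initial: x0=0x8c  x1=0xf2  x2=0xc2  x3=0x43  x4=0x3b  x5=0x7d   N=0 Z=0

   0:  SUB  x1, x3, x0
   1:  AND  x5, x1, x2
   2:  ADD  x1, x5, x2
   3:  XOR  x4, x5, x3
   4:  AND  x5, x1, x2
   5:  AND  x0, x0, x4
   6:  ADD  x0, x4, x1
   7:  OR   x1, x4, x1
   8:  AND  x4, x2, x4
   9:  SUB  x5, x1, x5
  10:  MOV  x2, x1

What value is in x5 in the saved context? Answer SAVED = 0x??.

SAVED = 0x82

after  0: x0=0x8c x1=0xb7 x2=0xc2 x3=0x43 x4=0x3b x5=0x7d  N=1 Z=0
after  1: x0=0x8c x1=0xb7 x2=0xc2 x3=0x43 x4=0x3b x5=0x82  N=1 Z=0
after  2: x0=0x8c x1=0x44 x2=0xc2 x3=0x43 x4=0x3b x5=0x82  N=0 Z=0
-- IRQ taken; context saved, return-PC = 3 --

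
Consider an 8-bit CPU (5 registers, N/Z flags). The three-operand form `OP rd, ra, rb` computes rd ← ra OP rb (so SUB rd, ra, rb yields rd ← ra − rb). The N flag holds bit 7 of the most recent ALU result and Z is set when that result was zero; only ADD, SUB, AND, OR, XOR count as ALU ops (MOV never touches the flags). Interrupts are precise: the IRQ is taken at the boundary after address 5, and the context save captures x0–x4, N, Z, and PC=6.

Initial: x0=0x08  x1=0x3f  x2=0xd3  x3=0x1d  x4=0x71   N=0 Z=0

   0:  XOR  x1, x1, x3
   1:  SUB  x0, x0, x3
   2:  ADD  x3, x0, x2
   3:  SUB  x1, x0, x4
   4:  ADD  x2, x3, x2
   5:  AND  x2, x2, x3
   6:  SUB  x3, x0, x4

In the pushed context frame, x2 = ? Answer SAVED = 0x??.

after  0: x0=0x08 x1=0x22 x2=0xd3 x3=0x1d x4=0x71  N=0 Z=0
after  1: x0=0xeb x1=0x22 x2=0xd3 x3=0x1d x4=0x71  N=1 Z=0
after  2: x0=0xeb x1=0x22 x2=0xd3 x3=0xbe x4=0x71  N=1 Z=0
after  3: x0=0xeb x1=0x7a x2=0xd3 x3=0xbe x4=0x71  N=0 Z=0
after  4: x0=0xeb x1=0x7a x2=0x91 x3=0xbe x4=0x71  N=1 Z=0
after  5: x0=0xeb x1=0x7a x2=0x90 x3=0xbe x4=0x71  N=1 Z=0
-- IRQ taken; context saved, return-PC = 6 --

SAVED = 0x90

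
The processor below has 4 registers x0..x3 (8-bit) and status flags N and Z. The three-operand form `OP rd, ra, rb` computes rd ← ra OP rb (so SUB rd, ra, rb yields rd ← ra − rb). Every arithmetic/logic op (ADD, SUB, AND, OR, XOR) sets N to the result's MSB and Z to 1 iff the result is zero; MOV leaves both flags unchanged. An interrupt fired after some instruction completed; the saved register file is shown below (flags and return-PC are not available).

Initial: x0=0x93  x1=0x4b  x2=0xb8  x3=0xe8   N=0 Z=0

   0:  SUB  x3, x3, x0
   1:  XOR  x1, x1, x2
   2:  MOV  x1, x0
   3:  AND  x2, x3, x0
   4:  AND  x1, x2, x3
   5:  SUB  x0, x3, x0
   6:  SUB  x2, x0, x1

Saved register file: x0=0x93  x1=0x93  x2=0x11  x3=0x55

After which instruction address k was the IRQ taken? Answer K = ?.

after  0: x0=0x93 x1=0x4b x2=0xb8 x3=0x55  N=0 Z=0
after  1: x0=0x93 x1=0xf3 x2=0xb8 x3=0x55  N=1 Z=0
after  2: x0=0x93 x1=0x93 x2=0xb8 x3=0x55  N=1 Z=0
after  3: x0=0x93 x1=0x93 x2=0x11 x3=0x55  N=0 Z=0
-- IRQ taken; context saved, return-PC = 4 --

K = 3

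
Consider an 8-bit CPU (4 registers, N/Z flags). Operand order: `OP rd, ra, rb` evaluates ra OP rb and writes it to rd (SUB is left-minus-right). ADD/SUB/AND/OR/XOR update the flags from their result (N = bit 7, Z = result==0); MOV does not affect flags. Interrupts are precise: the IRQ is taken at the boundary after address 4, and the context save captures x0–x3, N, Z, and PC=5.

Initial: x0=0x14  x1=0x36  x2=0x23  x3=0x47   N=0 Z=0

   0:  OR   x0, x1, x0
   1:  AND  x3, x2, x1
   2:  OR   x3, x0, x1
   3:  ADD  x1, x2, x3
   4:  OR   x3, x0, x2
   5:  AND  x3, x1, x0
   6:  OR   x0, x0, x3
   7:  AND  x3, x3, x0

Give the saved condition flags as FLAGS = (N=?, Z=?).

after  0: x0=0x36 x1=0x36 x2=0x23 x3=0x47  N=0 Z=0
after  1: x0=0x36 x1=0x36 x2=0x23 x3=0x22  N=0 Z=0
after  2: x0=0x36 x1=0x36 x2=0x23 x3=0x36  N=0 Z=0
after  3: x0=0x36 x1=0x59 x2=0x23 x3=0x36  N=0 Z=0
after  4: x0=0x36 x1=0x59 x2=0x23 x3=0x37  N=0 Z=0
-- IRQ taken; context saved, return-PC = 5 --

FLAGS = (N=0, Z=0)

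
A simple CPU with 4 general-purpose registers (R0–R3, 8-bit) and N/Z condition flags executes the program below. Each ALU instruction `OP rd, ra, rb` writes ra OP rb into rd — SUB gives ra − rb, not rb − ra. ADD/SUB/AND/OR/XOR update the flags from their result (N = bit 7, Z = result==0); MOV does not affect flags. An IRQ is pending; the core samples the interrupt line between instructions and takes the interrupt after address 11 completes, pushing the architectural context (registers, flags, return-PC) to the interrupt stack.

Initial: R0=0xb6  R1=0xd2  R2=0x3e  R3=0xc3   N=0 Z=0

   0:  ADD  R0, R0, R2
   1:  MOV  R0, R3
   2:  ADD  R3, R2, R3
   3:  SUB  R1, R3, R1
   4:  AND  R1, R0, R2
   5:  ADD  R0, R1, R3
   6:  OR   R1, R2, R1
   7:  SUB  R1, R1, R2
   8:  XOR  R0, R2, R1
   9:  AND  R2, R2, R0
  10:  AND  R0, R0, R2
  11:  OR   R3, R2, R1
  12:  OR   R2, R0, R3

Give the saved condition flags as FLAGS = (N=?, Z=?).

after  0: R0=0xf4 R1=0xd2 R2=0x3e R3=0xc3  N=1 Z=0
after  1: R0=0xc3 R1=0xd2 R2=0x3e R3=0xc3  N=1 Z=0
after  2: R0=0xc3 R1=0xd2 R2=0x3e R3=0x01  N=0 Z=0
after  3: R0=0xc3 R1=0x2f R2=0x3e R3=0x01  N=0 Z=0
after  4: R0=0xc3 R1=0x02 R2=0x3e R3=0x01  N=0 Z=0
after  5: R0=0x03 R1=0x02 R2=0x3e R3=0x01  N=0 Z=0
after  6: R0=0x03 R1=0x3e R2=0x3e R3=0x01  N=0 Z=0
after  7: R0=0x03 R1=0x00 R2=0x3e R3=0x01  N=0 Z=1
after  8: R0=0x3e R1=0x00 R2=0x3e R3=0x01  N=0 Z=0
after  9: R0=0x3e R1=0x00 R2=0x3e R3=0x01  N=0 Z=0
after 10: R0=0x3e R1=0x00 R2=0x3e R3=0x01  N=0 Z=0
after 11: R0=0x3e R1=0x00 R2=0x3e R3=0x3e  N=0 Z=0
-- IRQ taken; context saved, return-PC = 12 --

FLAGS = (N=0, Z=0)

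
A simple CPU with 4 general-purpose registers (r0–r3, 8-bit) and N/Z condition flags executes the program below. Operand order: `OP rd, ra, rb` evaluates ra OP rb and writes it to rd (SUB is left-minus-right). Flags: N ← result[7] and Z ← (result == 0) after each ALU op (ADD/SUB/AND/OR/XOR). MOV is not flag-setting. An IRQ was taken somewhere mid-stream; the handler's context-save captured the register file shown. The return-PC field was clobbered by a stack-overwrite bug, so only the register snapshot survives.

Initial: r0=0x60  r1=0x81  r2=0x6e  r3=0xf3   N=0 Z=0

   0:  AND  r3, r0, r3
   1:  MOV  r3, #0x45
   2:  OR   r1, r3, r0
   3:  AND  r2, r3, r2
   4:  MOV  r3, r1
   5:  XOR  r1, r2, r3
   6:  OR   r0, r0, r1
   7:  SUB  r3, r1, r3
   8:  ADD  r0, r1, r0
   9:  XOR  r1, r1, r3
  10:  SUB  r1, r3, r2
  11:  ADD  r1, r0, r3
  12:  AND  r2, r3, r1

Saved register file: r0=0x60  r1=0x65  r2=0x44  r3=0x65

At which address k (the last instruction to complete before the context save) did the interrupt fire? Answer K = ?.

after  0: r0=0x60 r1=0x81 r2=0x6e r3=0x60  N=0 Z=0
after  1: r0=0x60 r1=0x81 r2=0x6e r3=0x45  N=0 Z=0
after  2: r0=0x60 r1=0x65 r2=0x6e r3=0x45  N=0 Z=0
after  3: r0=0x60 r1=0x65 r2=0x44 r3=0x45  N=0 Z=0
after  4: r0=0x60 r1=0x65 r2=0x44 r3=0x65  N=0 Z=0
-- IRQ taken; context saved, return-PC = 5 --

K = 4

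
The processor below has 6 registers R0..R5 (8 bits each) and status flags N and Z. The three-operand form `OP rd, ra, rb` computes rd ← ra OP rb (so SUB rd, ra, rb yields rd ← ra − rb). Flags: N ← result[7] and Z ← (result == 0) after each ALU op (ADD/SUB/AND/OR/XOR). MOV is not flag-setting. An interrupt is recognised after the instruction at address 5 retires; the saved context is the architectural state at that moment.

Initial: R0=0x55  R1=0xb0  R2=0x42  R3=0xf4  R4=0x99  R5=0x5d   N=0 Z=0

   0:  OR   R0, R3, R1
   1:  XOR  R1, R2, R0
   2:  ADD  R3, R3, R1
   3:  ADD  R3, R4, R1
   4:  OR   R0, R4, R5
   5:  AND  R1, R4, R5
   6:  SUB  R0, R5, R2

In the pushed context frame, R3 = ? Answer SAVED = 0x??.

after  0: R0=0xf4 R1=0xb0 R2=0x42 R3=0xf4 R4=0x99 R5=0x5d  N=1 Z=0
after  1: R0=0xf4 R1=0xb6 R2=0x42 R3=0xf4 R4=0x99 R5=0x5d  N=1 Z=0
after  2: R0=0xf4 R1=0xb6 R2=0x42 R3=0xaa R4=0x99 R5=0x5d  N=1 Z=0
after  3: R0=0xf4 R1=0xb6 R2=0x42 R3=0x4f R4=0x99 R5=0x5d  N=0 Z=0
after  4: R0=0xdd R1=0xb6 R2=0x42 R3=0x4f R4=0x99 R5=0x5d  N=1 Z=0
after  5: R0=0xdd R1=0x19 R2=0x42 R3=0x4f R4=0x99 R5=0x5d  N=0 Z=0
-- IRQ taken; context saved, return-PC = 6 --

SAVED = 0x4f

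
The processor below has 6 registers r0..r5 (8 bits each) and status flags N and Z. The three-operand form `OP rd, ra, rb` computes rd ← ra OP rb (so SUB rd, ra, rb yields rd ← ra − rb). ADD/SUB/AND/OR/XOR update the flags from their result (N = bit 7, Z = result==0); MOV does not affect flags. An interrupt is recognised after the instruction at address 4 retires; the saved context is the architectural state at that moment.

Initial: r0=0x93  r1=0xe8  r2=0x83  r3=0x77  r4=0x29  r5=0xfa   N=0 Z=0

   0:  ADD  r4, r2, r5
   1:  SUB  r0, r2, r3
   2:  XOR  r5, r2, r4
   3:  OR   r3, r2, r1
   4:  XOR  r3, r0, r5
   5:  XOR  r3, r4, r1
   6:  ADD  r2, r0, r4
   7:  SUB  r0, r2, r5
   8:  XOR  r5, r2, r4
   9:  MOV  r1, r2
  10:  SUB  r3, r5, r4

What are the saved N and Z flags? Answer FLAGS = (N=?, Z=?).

FLAGS = (N=1, Z=0)

after  0: r0=0x93 r1=0xe8 r2=0x83 r3=0x77 r4=0x7d r5=0xfa  N=0 Z=0
after  1: r0=0x0c r1=0xe8 r2=0x83 r3=0x77 r4=0x7d r5=0xfa  N=0 Z=0
after  2: r0=0x0c r1=0xe8 r2=0x83 r3=0x77 r4=0x7d r5=0xfe  N=1 Z=0
after  3: r0=0x0c r1=0xe8 r2=0x83 r3=0xeb r4=0x7d r5=0xfe  N=1 Z=0
after  4: r0=0x0c r1=0xe8 r2=0x83 r3=0xf2 r4=0x7d r5=0xfe  N=1 Z=0
-- IRQ taken; context saved, return-PC = 5 --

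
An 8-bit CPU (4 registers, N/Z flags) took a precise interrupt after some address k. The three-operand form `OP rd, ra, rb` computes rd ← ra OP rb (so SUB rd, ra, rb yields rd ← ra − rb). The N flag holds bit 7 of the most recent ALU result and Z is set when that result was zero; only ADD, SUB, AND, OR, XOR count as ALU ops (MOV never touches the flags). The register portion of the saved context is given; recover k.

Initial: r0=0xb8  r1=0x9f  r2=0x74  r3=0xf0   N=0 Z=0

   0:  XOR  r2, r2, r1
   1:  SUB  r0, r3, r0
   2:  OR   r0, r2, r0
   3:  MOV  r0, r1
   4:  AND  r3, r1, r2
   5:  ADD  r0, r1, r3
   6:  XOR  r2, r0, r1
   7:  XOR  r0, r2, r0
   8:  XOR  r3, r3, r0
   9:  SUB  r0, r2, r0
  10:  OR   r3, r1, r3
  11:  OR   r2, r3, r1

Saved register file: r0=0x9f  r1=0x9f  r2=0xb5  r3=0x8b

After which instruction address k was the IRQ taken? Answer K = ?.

K = 7

after  0: r0=0xb8 r1=0x9f r2=0xeb r3=0xf0  N=1 Z=0
after  1: r0=0x38 r1=0x9f r2=0xeb r3=0xf0  N=0 Z=0
after  2: r0=0xfb r1=0x9f r2=0xeb r3=0xf0  N=1 Z=0
after  3: r0=0x9f r1=0x9f r2=0xeb r3=0xf0  N=1 Z=0
after  4: r0=0x9f r1=0x9f r2=0xeb r3=0x8b  N=1 Z=0
after  5: r0=0x2a r1=0x9f r2=0xeb r3=0x8b  N=0 Z=0
after  6: r0=0x2a r1=0x9f r2=0xb5 r3=0x8b  N=1 Z=0
after  7: r0=0x9f r1=0x9f r2=0xb5 r3=0x8b  N=1 Z=0
-- IRQ taken; context saved, return-PC = 8 --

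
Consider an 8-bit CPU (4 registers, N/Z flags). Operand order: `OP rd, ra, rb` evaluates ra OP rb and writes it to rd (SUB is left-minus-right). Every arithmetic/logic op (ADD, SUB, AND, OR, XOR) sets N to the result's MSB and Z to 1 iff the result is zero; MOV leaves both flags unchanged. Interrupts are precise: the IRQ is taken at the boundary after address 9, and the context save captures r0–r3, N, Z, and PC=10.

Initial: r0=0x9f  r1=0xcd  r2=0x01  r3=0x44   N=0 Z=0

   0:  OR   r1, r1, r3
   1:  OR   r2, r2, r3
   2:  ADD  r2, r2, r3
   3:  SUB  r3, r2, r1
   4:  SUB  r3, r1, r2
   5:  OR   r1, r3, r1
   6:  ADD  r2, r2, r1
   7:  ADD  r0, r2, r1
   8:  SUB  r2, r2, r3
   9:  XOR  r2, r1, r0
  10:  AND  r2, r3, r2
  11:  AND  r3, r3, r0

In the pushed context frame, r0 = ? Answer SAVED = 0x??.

after  0: r0=0x9f r1=0xcd r2=0x01 r3=0x44  N=1 Z=0
after  1: r0=0x9f r1=0xcd r2=0x45 r3=0x44  N=0 Z=0
after  2: r0=0x9f r1=0xcd r2=0x89 r3=0x44  N=1 Z=0
after  3: r0=0x9f r1=0xcd r2=0x89 r3=0xbc  N=1 Z=0
after  4: r0=0x9f r1=0xcd r2=0x89 r3=0x44  N=0 Z=0
after  5: r0=0x9f r1=0xcd r2=0x89 r3=0x44  N=1 Z=0
after  6: r0=0x9f r1=0xcd r2=0x56 r3=0x44  N=0 Z=0
after  7: r0=0x23 r1=0xcd r2=0x56 r3=0x44  N=0 Z=0
after  8: r0=0x23 r1=0xcd r2=0x12 r3=0x44  N=0 Z=0
after  9: r0=0x23 r1=0xcd r2=0xee r3=0x44  N=1 Z=0
-- IRQ taken; context saved, return-PC = 10 --

SAVED = 0x23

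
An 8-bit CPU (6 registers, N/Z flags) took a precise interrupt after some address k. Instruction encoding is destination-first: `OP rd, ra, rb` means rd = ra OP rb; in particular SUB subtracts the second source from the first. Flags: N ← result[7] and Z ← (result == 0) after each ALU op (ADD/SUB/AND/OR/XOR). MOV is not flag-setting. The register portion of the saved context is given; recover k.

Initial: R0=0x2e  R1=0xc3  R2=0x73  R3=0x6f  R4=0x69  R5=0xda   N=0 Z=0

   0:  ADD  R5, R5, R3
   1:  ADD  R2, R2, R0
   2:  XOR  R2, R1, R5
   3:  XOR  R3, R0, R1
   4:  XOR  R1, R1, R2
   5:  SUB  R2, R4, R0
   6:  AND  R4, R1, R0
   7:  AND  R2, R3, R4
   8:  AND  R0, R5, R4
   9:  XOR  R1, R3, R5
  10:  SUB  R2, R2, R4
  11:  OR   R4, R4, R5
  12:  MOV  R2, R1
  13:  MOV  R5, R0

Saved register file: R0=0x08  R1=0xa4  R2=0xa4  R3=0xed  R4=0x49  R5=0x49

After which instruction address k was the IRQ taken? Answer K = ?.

K = 12

after  0: R0=0x2e R1=0xc3 R2=0x73 R3=0x6f R4=0x69 R5=0x49  N=0 Z=0
after  1: R0=0x2e R1=0xc3 R2=0xa1 R3=0x6f R4=0x69 R5=0x49  N=1 Z=0
after  2: R0=0x2e R1=0xc3 R2=0x8a R3=0x6f R4=0x69 R5=0x49  N=1 Z=0
after  3: R0=0x2e R1=0xc3 R2=0x8a R3=0xed R4=0x69 R5=0x49  N=1 Z=0
after  4: R0=0x2e R1=0x49 R2=0x8a R3=0xed R4=0x69 R5=0x49  N=0 Z=0
after  5: R0=0x2e R1=0x49 R2=0x3b R3=0xed R4=0x69 R5=0x49  N=0 Z=0
after  6: R0=0x2e R1=0x49 R2=0x3b R3=0xed R4=0x08 R5=0x49  N=0 Z=0
after  7: R0=0x2e R1=0x49 R2=0x08 R3=0xed R4=0x08 R5=0x49  N=0 Z=0
after  8: R0=0x08 R1=0x49 R2=0x08 R3=0xed R4=0x08 R5=0x49  N=0 Z=0
after  9: R0=0x08 R1=0xa4 R2=0x08 R3=0xed R4=0x08 R5=0x49  N=1 Z=0
after 10: R0=0x08 R1=0xa4 R2=0x00 R3=0xed R4=0x08 R5=0x49  N=0 Z=1
after 11: R0=0x08 R1=0xa4 R2=0x00 R3=0xed R4=0x49 R5=0x49  N=0 Z=0
after 12: R0=0x08 R1=0xa4 R2=0xa4 R3=0xed R4=0x49 R5=0x49  N=0 Z=0
-- IRQ taken; context saved, return-PC = 13 --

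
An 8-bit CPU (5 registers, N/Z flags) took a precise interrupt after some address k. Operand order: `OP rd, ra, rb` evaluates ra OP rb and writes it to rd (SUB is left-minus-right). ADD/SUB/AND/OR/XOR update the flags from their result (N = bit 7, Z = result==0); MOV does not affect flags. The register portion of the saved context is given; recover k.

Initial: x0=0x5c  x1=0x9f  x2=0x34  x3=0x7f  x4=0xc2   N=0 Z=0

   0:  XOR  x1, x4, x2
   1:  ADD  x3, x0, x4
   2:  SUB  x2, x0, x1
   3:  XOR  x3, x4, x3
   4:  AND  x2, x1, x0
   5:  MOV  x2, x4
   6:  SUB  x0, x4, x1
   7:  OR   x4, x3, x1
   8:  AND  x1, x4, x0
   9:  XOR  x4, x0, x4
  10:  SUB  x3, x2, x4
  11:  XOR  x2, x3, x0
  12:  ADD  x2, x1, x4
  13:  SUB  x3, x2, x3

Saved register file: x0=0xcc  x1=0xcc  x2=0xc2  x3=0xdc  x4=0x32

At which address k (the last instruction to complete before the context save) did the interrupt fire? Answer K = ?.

after  0: x0=0x5c x1=0xf6 x2=0x34 x3=0x7f x4=0xc2  N=1 Z=0
after  1: x0=0x5c x1=0xf6 x2=0x34 x3=0x1e x4=0xc2  N=0 Z=0
after  2: x0=0x5c x1=0xf6 x2=0x66 x3=0x1e x4=0xc2  N=0 Z=0
after  3: x0=0x5c x1=0xf6 x2=0x66 x3=0xdc x4=0xc2  N=1 Z=0
after  4: x0=0x5c x1=0xf6 x2=0x54 x3=0xdc x4=0xc2  N=0 Z=0
after  5: x0=0x5c x1=0xf6 x2=0xc2 x3=0xdc x4=0xc2  N=0 Z=0
after  6: x0=0xcc x1=0xf6 x2=0xc2 x3=0xdc x4=0xc2  N=1 Z=0
after  7: x0=0xcc x1=0xf6 x2=0xc2 x3=0xdc x4=0xfe  N=1 Z=0
after  8: x0=0xcc x1=0xcc x2=0xc2 x3=0xdc x4=0xfe  N=1 Z=0
after  9: x0=0xcc x1=0xcc x2=0xc2 x3=0xdc x4=0x32  N=0 Z=0
-- IRQ taken; context saved, return-PC = 10 --

K = 9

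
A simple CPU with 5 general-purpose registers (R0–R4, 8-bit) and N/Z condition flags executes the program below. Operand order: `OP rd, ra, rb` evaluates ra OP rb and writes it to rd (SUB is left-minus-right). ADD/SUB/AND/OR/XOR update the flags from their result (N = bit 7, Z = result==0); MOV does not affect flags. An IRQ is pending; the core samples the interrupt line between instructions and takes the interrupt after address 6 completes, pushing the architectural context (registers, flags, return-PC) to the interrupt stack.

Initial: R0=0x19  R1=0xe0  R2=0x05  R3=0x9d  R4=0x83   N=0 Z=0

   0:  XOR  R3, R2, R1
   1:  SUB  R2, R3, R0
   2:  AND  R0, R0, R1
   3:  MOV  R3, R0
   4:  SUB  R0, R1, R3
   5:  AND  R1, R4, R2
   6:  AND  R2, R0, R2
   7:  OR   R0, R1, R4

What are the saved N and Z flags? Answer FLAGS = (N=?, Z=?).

after  0: R0=0x19 R1=0xe0 R2=0x05 R3=0xe5 R4=0x83  N=1 Z=0
after  1: R0=0x19 R1=0xe0 R2=0xcc R3=0xe5 R4=0x83  N=1 Z=0
after  2: R0=0x00 R1=0xe0 R2=0xcc R3=0xe5 R4=0x83  N=0 Z=1
after  3: R0=0x00 R1=0xe0 R2=0xcc R3=0x00 R4=0x83  N=0 Z=1
after  4: R0=0xe0 R1=0xe0 R2=0xcc R3=0x00 R4=0x83  N=1 Z=0
after  5: R0=0xe0 R1=0x80 R2=0xcc R3=0x00 R4=0x83  N=1 Z=0
after  6: R0=0xe0 R1=0x80 R2=0xc0 R3=0x00 R4=0x83  N=1 Z=0
-- IRQ taken; context saved, return-PC = 7 --

FLAGS = (N=1, Z=0)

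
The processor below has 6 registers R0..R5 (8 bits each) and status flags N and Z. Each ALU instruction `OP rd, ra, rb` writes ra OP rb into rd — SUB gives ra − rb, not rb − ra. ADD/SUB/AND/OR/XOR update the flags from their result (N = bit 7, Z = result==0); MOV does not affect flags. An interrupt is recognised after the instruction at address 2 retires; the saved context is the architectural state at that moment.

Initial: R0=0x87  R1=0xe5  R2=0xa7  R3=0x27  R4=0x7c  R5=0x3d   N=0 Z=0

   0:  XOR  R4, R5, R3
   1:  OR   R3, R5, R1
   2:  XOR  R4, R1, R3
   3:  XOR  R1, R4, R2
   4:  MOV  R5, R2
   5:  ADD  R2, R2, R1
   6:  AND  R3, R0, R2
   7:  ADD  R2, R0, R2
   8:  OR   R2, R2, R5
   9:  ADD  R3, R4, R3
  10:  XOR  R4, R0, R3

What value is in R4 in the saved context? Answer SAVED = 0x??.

after  0: R0=0x87 R1=0xe5 R2=0xa7 R3=0x27 R4=0x1a R5=0x3d  N=0 Z=0
after  1: R0=0x87 R1=0xe5 R2=0xa7 R3=0xfd R4=0x1a R5=0x3d  N=1 Z=0
after  2: R0=0x87 R1=0xe5 R2=0xa7 R3=0xfd R4=0x18 R5=0x3d  N=0 Z=0
-- IRQ taken; context saved, return-PC = 3 --

SAVED = 0x18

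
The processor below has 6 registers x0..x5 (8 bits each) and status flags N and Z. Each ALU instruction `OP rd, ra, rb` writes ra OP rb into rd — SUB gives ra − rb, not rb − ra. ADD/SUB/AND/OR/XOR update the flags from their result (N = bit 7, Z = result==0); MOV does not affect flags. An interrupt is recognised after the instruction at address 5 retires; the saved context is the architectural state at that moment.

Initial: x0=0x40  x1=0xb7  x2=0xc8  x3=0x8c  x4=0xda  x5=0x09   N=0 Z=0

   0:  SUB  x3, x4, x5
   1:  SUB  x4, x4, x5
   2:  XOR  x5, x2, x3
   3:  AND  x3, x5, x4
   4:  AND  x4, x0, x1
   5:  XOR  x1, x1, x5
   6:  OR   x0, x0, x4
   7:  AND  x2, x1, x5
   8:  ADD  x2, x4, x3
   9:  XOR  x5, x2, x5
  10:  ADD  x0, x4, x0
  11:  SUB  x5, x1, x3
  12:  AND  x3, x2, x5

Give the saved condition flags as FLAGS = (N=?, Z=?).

FLAGS = (N=1, Z=0)

after  0: x0=0x40 x1=0xb7 x2=0xc8 x3=0xd1 x4=0xda x5=0x09  N=1 Z=0
after  1: x0=0x40 x1=0xb7 x2=0xc8 x3=0xd1 x4=0xd1 x5=0x09  N=1 Z=0
after  2: x0=0x40 x1=0xb7 x2=0xc8 x3=0xd1 x4=0xd1 x5=0x19  N=0 Z=0
after  3: x0=0x40 x1=0xb7 x2=0xc8 x3=0x11 x4=0xd1 x5=0x19  N=0 Z=0
after  4: x0=0x40 x1=0xb7 x2=0xc8 x3=0x11 x4=0x00 x5=0x19  N=0 Z=1
after  5: x0=0x40 x1=0xae x2=0xc8 x3=0x11 x4=0x00 x5=0x19  N=1 Z=0
-- IRQ taken; context saved, return-PC = 6 --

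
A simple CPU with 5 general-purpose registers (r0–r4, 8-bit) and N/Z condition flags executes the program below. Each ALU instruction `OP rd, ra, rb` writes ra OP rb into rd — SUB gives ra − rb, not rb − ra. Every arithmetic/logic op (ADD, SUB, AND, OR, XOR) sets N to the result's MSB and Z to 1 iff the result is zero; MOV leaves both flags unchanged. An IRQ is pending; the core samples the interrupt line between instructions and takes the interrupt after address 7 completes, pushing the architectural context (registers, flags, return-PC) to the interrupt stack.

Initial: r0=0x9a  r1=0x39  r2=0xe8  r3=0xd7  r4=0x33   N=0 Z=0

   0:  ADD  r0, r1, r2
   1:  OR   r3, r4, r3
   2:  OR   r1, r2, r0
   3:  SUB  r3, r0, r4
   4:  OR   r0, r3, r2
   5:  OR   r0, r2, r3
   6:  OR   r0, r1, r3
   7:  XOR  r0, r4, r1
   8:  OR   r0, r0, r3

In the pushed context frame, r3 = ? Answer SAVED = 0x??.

after  0: r0=0x21 r1=0x39 r2=0xe8 r3=0xd7 r4=0x33  N=0 Z=0
after  1: r0=0x21 r1=0x39 r2=0xe8 r3=0xf7 r4=0x33  N=1 Z=0
after  2: r0=0x21 r1=0xe9 r2=0xe8 r3=0xf7 r4=0x33  N=1 Z=0
after  3: r0=0x21 r1=0xe9 r2=0xe8 r3=0xee r4=0x33  N=1 Z=0
after  4: r0=0xee r1=0xe9 r2=0xe8 r3=0xee r4=0x33  N=1 Z=0
after  5: r0=0xee r1=0xe9 r2=0xe8 r3=0xee r4=0x33  N=1 Z=0
after  6: r0=0xef r1=0xe9 r2=0xe8 r3=0xee r4=0x33  N=1 Z=0
after  7: r0=0xda r1=0xe9 r2=0xe8 r3=0xee r4=0x33  N=1 Z=0
-- IRQ taken; context saved, return-PC = 8 --

SAVED = 0xee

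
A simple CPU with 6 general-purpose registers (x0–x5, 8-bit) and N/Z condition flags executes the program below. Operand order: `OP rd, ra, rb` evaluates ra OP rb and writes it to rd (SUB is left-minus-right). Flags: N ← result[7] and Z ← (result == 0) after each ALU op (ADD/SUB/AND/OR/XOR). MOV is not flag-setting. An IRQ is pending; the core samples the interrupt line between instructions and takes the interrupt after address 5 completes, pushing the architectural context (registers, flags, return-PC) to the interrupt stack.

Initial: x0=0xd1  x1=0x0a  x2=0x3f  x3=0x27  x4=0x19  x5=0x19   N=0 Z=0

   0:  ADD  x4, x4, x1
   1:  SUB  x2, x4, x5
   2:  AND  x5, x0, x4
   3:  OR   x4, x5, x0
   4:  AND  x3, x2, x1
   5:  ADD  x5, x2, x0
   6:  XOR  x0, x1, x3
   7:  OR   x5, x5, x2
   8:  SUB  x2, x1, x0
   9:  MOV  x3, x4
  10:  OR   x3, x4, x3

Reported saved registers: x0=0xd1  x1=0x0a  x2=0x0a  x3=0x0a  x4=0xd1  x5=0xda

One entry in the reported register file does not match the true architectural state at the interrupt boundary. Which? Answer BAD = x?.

after  0: x0=0xd1 x1=0x0a x2=0x3f x3=0x27 x4=0x23 x5=0x19  N=0 Z=0
after  1: x0=0xd1 x1=0x0a x2=0x0a x3=0x27 x4=0x23 x5=0x19  N=0 Z=0
after  2: x0=0xd1 x1=0x0a x2=0x0a x3=0x27 x4=0x23 x5=0x01  N=0 Z=0
after  3: x0=0xd1 x1=0x0a x2=0x0a x3=0x27 x4=0xd1 x5=0x01  N=1 Z=0
after  4: x0=0xd1 x1=0x0a x2=0x0a x3=0x0a x4=0xd1 x5=0x01  N=0 Z=0
after  5: x0=0xd1 x1=0x0a x2=0x0a x3=0x0a x4=0xd1 x5=0xdb  N=1 Z=0
-- IRQ taken; context saved, return-PC = 6 --
mismatch: x5: reported 0xda vs actual 0xdb

BAD = x5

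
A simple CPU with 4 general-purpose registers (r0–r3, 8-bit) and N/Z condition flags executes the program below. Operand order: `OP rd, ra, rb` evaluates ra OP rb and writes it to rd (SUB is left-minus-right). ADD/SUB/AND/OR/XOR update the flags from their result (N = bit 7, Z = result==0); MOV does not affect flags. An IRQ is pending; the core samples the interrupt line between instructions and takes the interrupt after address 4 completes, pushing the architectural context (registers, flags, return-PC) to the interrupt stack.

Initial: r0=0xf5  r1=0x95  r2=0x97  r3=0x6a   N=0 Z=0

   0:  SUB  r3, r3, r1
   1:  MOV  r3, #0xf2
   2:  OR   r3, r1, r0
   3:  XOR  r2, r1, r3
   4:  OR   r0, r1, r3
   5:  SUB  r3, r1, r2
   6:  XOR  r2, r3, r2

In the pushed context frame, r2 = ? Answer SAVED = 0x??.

SAVED = 0x60

after  0: r0=0xf5 r1=0x95 r2=0x97 r3=0xd5  N=1 Z=0
after  1: r0=0xf5 r1=0x95 r2=0x97 r3=0xf2  N=1 Z=0
after  2: r0=0xf5 r1=0x95 r2=0x97 r3=0xf5  N=1 Z=0
after  3: r0=0xf5 r1=0x95 r2=0x60 r3=0xf5  N=0 Z=0
after  4: r0=0xf5 r1=0x95 r2=0x60 r3=0xf5  N=1 Z=0
-- IRQ taken; context saved, return-PC = 5 --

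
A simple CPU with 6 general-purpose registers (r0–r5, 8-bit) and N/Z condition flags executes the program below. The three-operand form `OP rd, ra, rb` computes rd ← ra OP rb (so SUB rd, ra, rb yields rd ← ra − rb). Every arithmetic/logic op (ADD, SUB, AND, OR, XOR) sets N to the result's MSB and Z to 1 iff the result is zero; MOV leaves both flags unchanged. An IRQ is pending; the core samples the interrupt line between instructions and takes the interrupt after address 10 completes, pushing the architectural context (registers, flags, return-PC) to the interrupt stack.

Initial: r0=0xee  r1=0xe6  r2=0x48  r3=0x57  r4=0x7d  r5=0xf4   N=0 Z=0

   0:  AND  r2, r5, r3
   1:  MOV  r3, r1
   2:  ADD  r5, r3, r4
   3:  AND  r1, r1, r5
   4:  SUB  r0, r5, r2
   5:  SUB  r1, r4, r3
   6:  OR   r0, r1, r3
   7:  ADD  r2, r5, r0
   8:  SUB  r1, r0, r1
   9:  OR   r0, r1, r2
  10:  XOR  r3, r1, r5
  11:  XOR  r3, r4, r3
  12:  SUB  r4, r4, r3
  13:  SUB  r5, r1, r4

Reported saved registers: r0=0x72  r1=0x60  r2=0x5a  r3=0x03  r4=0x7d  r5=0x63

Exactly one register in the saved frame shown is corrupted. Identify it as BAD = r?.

BAD = r0

after  0: r0=0xee r1=0xe6 r2=0x54 r3=0x57 r4=0x7d r5=0xf4  N=0 Z=0
after  1: r0=0xee r1=0xe6 r2=0x54 r3=0xe6 r4=0x7d r5=0xf4  N=0 Z=0
after  2: r0=0xee r1=0xe6 r2=0x54 r3=0xe6 r4=0x7d r5=0x63  N=0 Z=0
after  3: r0=0xee r1=0x62 r2=0x54 r3=0xe6 r4=0x7d r5=0x63  N=0 Z=0
after  4: r0=0x0f r1=0x62 r2=0x54 r3=0xe6 r4=0x7d r5=0x63  N=0 Z=0
after  5: r0=0x0f r1=0x97 r2=0x54 r3=0xe6 r4=0x7d r5=0x63  N=1 Z=0
after  6: r0=0xf7 r1=0x97 r2=0x54 r3=0xe6 r4=0x7d r5=0x63  N=1 Z=0
after  7: r0=0xf7 r1=0x97 r2=0x5a r3=0xe6 r4=0x7d r5=0x63  N=0 Z=0
after  8: r0=0xf7 r1=0x60 r2=0x5a r3=0xe6 r4=0x7d r5=0x63  N=0 Z=0
after  9: r0=0x7a r1=0x60 r2=0x5a r3=0xe6 r4=0x7d r5=0x63  N=0 Z=0
after 10: r0=0x7a r1=0x60 r2=0x5a r3=0x03 r4=0x7d r5=0x63  N=0 Z=0
-- IRQ taken; context saved, return-PC = 11 --
mismatch: r0: reported 0x72 vs actual 0x7a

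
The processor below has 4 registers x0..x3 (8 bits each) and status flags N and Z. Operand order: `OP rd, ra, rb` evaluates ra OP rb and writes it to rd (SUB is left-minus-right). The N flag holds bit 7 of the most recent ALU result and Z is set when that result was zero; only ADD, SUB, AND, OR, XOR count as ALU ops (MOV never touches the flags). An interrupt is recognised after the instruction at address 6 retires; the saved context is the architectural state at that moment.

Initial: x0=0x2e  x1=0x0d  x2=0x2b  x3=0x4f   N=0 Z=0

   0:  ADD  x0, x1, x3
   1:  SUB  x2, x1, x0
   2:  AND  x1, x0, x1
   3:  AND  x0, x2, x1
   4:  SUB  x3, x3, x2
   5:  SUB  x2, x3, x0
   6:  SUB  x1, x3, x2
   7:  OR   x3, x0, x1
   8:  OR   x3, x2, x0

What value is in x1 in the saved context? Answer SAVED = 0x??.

after  0: x0=0x5c x1=0x0d x2=0x2b x3=0x4f  N=0 Z=0
after  1: x0=0x5c x1=0x0d x2=0xb1 x3=0x4f  N=1 Z=0
after  2: x0=0x5c x1=0x0c x2=0xb1 x3=0x4f  N=0 Z=0
after  3: x0=0x00 x1=0x0c x2=0xb1 x3=0x4f  N=0 Z=1
after  4: x0=0x00 x1=0x0c x2=0xb1 x3=0x9e  N=1 Z=0
after  5: x0=0x00 x1=0x0c x2=0x9e x3=0x9e  N=1 Z=0
after  6: x0=0x00 x1=0x00 x2=0x9e x3=0x9e  N=0 Z=1
-- IRQ taken; context saved, return-PC = 7 --

SAVED = 0x00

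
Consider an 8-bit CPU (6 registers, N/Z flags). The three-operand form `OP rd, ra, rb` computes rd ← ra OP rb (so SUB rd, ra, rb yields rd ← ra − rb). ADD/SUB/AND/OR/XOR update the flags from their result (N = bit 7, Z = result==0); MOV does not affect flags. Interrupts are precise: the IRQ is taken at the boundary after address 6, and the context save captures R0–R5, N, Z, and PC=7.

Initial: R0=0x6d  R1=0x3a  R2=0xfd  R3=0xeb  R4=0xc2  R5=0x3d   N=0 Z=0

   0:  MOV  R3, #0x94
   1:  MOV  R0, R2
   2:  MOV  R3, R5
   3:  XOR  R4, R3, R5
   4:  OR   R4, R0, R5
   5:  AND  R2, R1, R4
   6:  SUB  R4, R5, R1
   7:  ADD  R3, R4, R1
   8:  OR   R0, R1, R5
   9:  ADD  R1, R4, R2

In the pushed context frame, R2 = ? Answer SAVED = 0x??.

after  0: R0=0x6d R1=0x3a R2=0xfd R3=0x94 R4=0xc2 R5=0x3d  N=0 Z=0
after  1: R0=0xfd R1=0x3a R2=0xfd R3=0x94 R4=0xc2 R5=0x3d  N=0 Z=0
after  2: R0=0xfd R1=0x3a R2=0xfd R3=0x3d R4=0xc2 R5=0x3d  N=0 Z=0
after  3: R0=0xfd R1=0x3a R2=0xfd R3=0x3d R4=0x00 R5=0x3d  N=0 Z=1
after  4: R0=0xfd R1=0x3a R2=0xfd R3=0x3d R4=0xfd R5=0x3d  N=1 Z=0
after  5: R0=0xfd R1=0x3a R2=0x38 R3=0x3d R4=0xfd R5=0x3d  N=0 Z=0
after  6: R0=0xfd R1=0x3a R2=0x38 R3=0x3d R4=0x03 R5=0x3d  N=0 Z=0
-- IRQ taken; context saved, return-PC = 7 --

SAVED = 0x38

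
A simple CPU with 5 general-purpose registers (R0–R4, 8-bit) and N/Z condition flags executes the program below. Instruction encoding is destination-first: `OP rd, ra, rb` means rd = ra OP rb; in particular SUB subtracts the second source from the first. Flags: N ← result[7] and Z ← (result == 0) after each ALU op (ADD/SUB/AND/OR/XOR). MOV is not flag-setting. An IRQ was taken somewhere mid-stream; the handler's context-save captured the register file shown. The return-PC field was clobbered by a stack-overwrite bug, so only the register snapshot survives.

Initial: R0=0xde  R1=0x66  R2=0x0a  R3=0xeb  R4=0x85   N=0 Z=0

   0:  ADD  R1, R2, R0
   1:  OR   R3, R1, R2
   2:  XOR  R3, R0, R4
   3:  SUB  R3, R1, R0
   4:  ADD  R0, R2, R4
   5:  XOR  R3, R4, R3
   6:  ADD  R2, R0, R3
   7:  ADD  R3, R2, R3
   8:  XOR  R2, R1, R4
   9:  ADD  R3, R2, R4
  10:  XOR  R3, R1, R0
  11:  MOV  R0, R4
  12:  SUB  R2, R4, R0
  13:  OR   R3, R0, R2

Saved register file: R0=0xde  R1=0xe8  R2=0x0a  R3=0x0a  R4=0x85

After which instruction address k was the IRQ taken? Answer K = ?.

K = 3

after  0: R0=0xde R1=0xe8 R2=0x0a R3=0xeb R4=0x85  N=1 Z=0
after  1: R0=0xde R1=0xe8 R2=0x0a R3=0xea R4=0x85  N=1 Z=0
after  2: R0=0xde R1=0xe8 R2=0x0a R3=0x5b R4=0x85  N=0 Z=0
after  3: R0=0xde R1=0xe8 R2=0x0a R3=0x0a R4=0x85  N=0 Z=0
-- IRQ taken; context saved, return-PC = 4 --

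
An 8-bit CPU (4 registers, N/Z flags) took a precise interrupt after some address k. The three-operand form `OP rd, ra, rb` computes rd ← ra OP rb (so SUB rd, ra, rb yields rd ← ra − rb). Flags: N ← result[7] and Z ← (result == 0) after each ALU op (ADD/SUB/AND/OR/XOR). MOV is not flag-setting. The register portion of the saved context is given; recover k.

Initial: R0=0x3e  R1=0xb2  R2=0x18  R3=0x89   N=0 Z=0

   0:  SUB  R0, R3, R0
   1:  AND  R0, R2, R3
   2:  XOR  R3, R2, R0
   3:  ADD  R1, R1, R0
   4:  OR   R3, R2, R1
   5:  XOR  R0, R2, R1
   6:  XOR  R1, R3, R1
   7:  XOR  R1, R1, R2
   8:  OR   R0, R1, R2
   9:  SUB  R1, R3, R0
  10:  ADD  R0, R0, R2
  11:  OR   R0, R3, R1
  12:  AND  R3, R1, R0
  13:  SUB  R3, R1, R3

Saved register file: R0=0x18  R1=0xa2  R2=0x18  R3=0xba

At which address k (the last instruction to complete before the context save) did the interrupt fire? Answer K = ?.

after  0: R0=0x4b R1=0xb2 R2=0x18 R3=0x89  N=0 Z=0
after  1: R0=0x08 R1=0xb2 R2=0x18 R3=0x89  N=0 Z=0
after  2: R0=0x08 R1=0xb2 R2=0x18 R3=0x10  N=0 Z=0
after  3: R0=0x08 R1=0xba R2=0x18 R3=0x10  N=1 Z=0
after  4: R0=0x08 R1=0xba R2=0x18 R3=0xba  N=1 Z=0
after  5: R0=0xa2 R1=0xba R2=0x18 R3=0xba  N=1 Z=0
after  6: R0=0xa2 R1=0x00 R2=0x18 R3=0xba  N=0 Z=1
after  7: R0=0xa2 R1=0x18 R2=0x18 R3=0xba  N=0 Z=0
after  8: R0=0x18 R1=0x18 R2=0x18 R3=0xba  N=0 Z=0
after  9: R0=0x18 R1=0xa2 R2=0x18 R3=0xba  N=1 Z=0
-- IRQ taken; context saved, return-PC = 10 --

K = 9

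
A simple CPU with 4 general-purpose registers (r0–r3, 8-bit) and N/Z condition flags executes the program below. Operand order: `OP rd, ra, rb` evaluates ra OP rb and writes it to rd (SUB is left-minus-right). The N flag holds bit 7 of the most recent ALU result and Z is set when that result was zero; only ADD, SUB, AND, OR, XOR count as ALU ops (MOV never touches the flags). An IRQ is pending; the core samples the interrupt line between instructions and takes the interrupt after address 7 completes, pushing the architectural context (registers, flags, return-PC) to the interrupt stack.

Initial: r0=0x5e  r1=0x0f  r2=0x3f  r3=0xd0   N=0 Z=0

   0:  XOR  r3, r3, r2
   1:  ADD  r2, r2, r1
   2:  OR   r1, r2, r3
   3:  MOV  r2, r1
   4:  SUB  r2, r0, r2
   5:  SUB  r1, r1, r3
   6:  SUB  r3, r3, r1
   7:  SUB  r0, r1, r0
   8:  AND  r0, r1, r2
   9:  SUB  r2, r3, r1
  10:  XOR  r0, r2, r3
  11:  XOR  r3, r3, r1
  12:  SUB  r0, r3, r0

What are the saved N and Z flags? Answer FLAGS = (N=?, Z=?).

after  0: r0=0x5e r1=0x0f r2=0x3f r3=0xef  N=1 Z=0
after  1: r0=0x5e r1=0x0f r2=0x4e r3=0xef  N=0 Z=0
after  2: r0=0x5e r1=0xef r2=0x4e r3=0xef  N=1 Z=0
after  3: r0=0x5e r1=0xef r2=0xef r3=0xef  N=1 Z=0
after  4: r0=0x5e r1=0xef r2=0x6f r3=0xef  N=0 Z=0
after  5: r0=0x5e r1=0x00 r2=0x6f r3=0xef  N=0 Z=1
after  6: r0=0x5e r1=0x00 r2=0x6f r3=0xef  N=1 Z=0
after  7: r0=0xa2 r1=0x00 r2=0x6f r3=0xef  N=1 Z=0
-- IRQ taken; context saved, return-PC = 8 --

FLAGS = (N=1, Z=0)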